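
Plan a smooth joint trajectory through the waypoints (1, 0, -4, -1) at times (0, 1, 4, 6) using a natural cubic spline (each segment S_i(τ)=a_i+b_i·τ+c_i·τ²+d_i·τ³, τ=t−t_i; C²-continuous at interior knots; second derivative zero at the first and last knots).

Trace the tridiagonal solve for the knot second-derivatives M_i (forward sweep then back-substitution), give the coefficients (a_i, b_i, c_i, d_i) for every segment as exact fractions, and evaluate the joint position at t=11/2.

Δ: Δ0=-1, Δ1=-4/3, Δ2=3/2
row 1: diag=8, rhs=-2; c'=3/8, d'=-1/4
row 2: denom=10−3·3/8=71/8; d'=(17−3·-1/4)/(71/8)=2
back: M2=2
back: M1=-1/4−3/8·2=-1
M: M0=0, M1=-1, M2=2, M3=0
seg 0: a=1, c=M0/2=0, d=(M1−M0)/(6·1)=-1/6, b=Δ0−h0·(2M0+M1)/6=-5/6
seg 1: a=0, c=M1/2=-1/2, d=(M2−M1)/(6·3)=1/6, b=Δ1−h1·(2M1+M2)/6=-4/3
seg 2: a=-4, c=M2/2=1, d=(M3−M2)/(6·2)=-1/6, b=Δ2−h2·(2M2+M3)/6=1/6
t_q=11/2 → seg 2, τ=3/2; S=-4+1/6·τ+1·τ²+-1/6·τ³=-33/16

  seg 0: a=1 b=-5/6 c=0 d=-1/6
  seg 1: a=0 b=-4/3 c=-1/2 d=1/6
  seg 2: a=-4 b=1/6 c=1 d=-1/6
S(11/2) = -33/16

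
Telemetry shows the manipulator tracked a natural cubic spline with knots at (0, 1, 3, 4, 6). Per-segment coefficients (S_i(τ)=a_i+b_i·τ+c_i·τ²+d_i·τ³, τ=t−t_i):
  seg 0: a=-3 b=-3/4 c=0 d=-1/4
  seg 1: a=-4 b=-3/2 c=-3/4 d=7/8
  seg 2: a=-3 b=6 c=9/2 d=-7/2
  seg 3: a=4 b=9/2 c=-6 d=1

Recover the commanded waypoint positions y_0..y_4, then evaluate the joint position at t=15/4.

y_0 = S_0(0) = a_0 = -3
y_1 = S_1(0) = a_1 = -4
y_2 = S_2(0) = a_2 = -3
y_3 = S_3(0) = a_3 = 4
y_4 = S_3(2) = -3
t_q=15/4 is in segment 2 (τ=3/4); S_2(τ)=327/128

y_0=-3 y_1=-4 y_2=-3 y_3=4 y_4=-3
S(15/4) = 327/128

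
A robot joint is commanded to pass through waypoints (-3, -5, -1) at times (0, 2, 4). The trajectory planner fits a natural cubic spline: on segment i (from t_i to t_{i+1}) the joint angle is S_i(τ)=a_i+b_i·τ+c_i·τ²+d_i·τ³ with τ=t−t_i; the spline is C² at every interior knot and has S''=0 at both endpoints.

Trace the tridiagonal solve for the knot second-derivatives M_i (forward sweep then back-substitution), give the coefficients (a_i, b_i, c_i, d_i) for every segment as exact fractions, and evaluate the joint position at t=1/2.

Δ: Δ0=-1, Δ1=2
row 1: diag=8, rhs=18; c'=1/4, d'=9/4
back: M1=9/4
M: M0=0, M1=9/4, M2=0
seg 0: a=-3, c=M0/2=0, d=(M1−M0)/(6·2)=3/16, b=Δ0−h0·(2M0+M1)/6=-7/4
seg 1: a=-5, c=M1/2=9/8, d=(M2−M1)/(6·2)=-3/16, b=Δ1−h1·(2M1+M2)/6=1/2
t_q=1/2 → seg 0, τ=1/2; S=-3+-7/4·τ+0·τ²+3/16·τ³=-493/128

  seg 0: a=-3 b=-7/4 c=0 d=3/16
  seg 1: a=-5 b=1/2 c=9/8 d=-3/16
S(1/2) = -493/128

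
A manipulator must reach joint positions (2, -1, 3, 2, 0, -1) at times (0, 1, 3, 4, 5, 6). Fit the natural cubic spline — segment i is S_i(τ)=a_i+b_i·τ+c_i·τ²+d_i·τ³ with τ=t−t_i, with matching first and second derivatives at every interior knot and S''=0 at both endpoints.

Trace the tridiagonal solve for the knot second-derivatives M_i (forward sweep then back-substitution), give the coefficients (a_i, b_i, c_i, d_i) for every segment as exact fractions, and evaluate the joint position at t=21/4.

Δ: Δ0=-3, Δ1=2, Δ2=-1, Δ3=-2, Δ4=-1
row 1: diag=6, rhs=30; c'=1/3, d'=5
row 2: denom=6−2·1/3=16/3; d'=(-18−2·5)/(16/3)=-21/4
row 3: denom=4−1·3/16=61/16; d'=(-6−1·-21/4)/(61/16)=-12/61
row 4: denom=4−1·16/61=228/61; d'=(6−1·-12/61)/(228/61)=63/38
back: M4=63/38
back: M3=-12/61−16/61·63/38=-12/19
back: M2=-21/4−3/16·-12/19=-195/38
back: M1=5−1/3·-195/38=255/38
M: M0=0, M1=255/38, M2=-195/38, M3=-12/19, M4=63/38, M5=0
seg 0: a=2, c=M0/2=0, d=(M1−M0)/(6·1)=85/76, b=Δ0−h0·(2M0+M1)/6=-313/76
seg 1: a=-1, c=M1/2=255/76, d=(M2−M1)/(6·2)=-75/76, b=Δ1−h1·(2M1+M2)/6=-29/38
seg 2: a=3, c=M2/2=-195/76, d=(M3−M2)/(6·1)=3/4, b=Δ2−h2·(2M2+M3)/6=31/38
seg 3: a=2, c=M3/2=-6/19, d=(M4−M3)/(6·1)=29/76, b=Δ3−h3·(2M3+M4)/6=-157/76
seg 4: a=0, c=M4/2=63/76, d=(M5−M4)/(6·1)=-21/76, b=Δ4−h4·(2M4+M5)/6=-59/38
t_q=21/4 → seg 4, τ=1/4; S=0+-59/38·τ+63/76·τ²+-21/76·τ³=-1657/4864

  seg 0: a=2 b=-313/76 c=0 d=85/76
  seg 1: a=-1 b=-29/38 c=255/76 d=-75/76
  seg 2: a=3 b=31/38 c=-195/76 d=3/4
  seg 3: a=2 b=-157/76 c=-6/19 d=29/76
  seg 4: a=0 b=-59/38 c=63/76 d=-21/76
S(21/4) = -1657/4864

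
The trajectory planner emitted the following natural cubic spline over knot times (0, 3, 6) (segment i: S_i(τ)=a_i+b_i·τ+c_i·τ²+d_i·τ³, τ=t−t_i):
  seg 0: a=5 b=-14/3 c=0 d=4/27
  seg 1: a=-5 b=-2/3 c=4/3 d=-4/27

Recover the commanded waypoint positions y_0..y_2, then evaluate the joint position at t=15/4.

y_0=5 y_1=-5 y_2=1
S(15/4) = -77/16

y_0 = S_0(0) = a_0 = 5
y_1 = S_1(0) = a_1 = -5
y_2 = S_1(3) = 1
t_q=15/4 is in segment 1 (τ=3/4); S_1(τ)=-77/16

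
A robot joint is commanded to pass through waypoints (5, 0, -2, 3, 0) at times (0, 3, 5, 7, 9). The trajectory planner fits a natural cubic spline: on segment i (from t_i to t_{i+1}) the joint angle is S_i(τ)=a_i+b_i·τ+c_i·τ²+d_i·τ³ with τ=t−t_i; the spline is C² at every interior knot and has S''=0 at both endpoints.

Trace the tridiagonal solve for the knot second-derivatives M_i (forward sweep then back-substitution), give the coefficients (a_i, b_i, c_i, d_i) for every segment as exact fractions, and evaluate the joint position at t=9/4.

  seg 0: a=5 b=-319/213 c=0 d=-4/213
  seg 1: a=0 b=-427/213 c=-12/71 d=143/426
  seg 2: a=-2 b=287/213 c=131/71 d=-1081/1704
  seg 3: a=3 b=475/426 c=-557/284 d=557/1704
S(9/4) = 1609/1136

Δ: Δ0=-5/3, Δ1=-1, Δ2=5/2, Δ3=-3/2
row 1: diag=10, rhs=4; c'=1/5, d'=2/5
row 2: denom=8−2·1/5=38/5; d'=(21−2·2/5)/(38/5)=101/38
row 3: denom=8−2·5/19=142/19; d'=(-24−2·101/38)/(142/19)=-557/142
back: M3=-557/142
back: M2=101/38−5/19·-557/142=262/71
back: M1=2/5−1/5·262/71=-24/71
M: M0=0, M1=-24/71, M2=262/71, M3=-557/142, M4=0
seg 0: a=5, c=M0/2=0, d=(M1−M0)/(6·3)=-4/213, b=Δ0−h0·(2M0+M1)/6=-319/213
seg 1: a=0, c=M1/2=-12/71, d=(M2−M1)/(6·2)=143/426, b=Δ1−h1·(2M1+M2)/6=-427/213
seg 2: a=-2, c=M2/2=131/71, d=(M3−M2)/(6·2)=-1081/1704, b=Δ2−h2·(2M2+M3)/6=287/213
seg 3: a=3, c=M3/2=-557/284, d=(M4−M3)/(6·2)=557/1704, b=Δ3−h3·(2M3+M4)/6=475/426
t_q=9/4 → seg 0, τ=9/4; S=5+-319/213·τ+0·τ²+-4/213·τ³=1609/1136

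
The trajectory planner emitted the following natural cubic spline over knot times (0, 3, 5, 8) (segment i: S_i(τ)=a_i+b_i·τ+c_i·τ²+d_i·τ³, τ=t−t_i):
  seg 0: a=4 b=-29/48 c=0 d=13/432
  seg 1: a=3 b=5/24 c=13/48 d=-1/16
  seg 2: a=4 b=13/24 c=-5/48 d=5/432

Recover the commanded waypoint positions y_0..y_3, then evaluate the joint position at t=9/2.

y_0=4 y_1=3 y_2=4 y_3=5
S(9/2) = 475/128

y_0 = S_0(0) = a_0 = 4
y_1 = S_1(0) = a_1 = 3
y_2 = S_2(0) = a_2 = 4
y_3 = S_2(3) = 5
t_q=9/2 is in segment 1 (τ=3/2); S_1(τ)=475/128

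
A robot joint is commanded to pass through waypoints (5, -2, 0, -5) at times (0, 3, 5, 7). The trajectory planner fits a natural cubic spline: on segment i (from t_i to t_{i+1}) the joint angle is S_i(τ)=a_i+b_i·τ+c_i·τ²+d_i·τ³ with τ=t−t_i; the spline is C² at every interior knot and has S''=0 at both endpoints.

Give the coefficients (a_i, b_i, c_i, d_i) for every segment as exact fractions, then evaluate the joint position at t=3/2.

Δ: Δ0=-7/3, Δ1=1, Δ2=-5/2
row 1: diag=10, rhs=20; c'=1/5, d'=2
row 2: denom=8−2·1/5=38/5; d'=(-21−2·2)/(38/5)=-125/38
back: M2=-125/38
back: M1=2−1/5·-125/38=101/38
M: M0=0, M1=101/38, M2=-125/38, M3=0
seg 0: a=5, c=M0/2=0, d=(M1−M0)/(6·3)=101/684, b=Δ0−h0·(2M0+M1)/6=-835/228
seg 1: a=-2, c=M1/2=101/76, d=(M2−M1)/(6·2)=-113/228, b=Δ1−h1·(2M1+M2)/6=37/114
seg 2: a=0, c=M2/2=-125/76, d=(M3−M2)/(6·2)=125/456, b=Δ2−h2·(2M2+M3)/6=-35/114
t_q=3/2 → seg 0, τ=3/2; S=5+-835/228·τ+0·τ²+101/684·τ³=3/608

  seg 0: a=5 b=-835/228 c=0 d=101/684
  seg 1: a=-2 b=37/114 c=101/76 d=-113/228
  seg 2: a=0 b=-35/114 c=-125/76 d=125/456
S(3/2) = 3/608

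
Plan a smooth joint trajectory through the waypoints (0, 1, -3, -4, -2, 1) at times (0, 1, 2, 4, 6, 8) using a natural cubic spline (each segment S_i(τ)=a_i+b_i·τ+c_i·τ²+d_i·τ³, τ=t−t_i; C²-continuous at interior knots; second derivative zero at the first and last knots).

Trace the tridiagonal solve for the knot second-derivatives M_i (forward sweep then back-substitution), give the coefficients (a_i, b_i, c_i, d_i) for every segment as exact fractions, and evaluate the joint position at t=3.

  seg 0: a=0 b=770/313 c=0 d=-457/313
  seg 1: a=1 b=-601/313 c=-1371/313 d=720/313
  seg 2: a=-3 b=-1183/313 c=789/313 d=-1103/2504
  seg 3: a=-4 b=637/626 c=-153/1252 d=71/1252
  seg 4: a=-2 b=757/626 c=273/1252 d=-91/2504
S(3) = -11767/2504

Δ: Δ0=1, Δ1=-4, Δ2=-1/2, Δ3=1, Δ4=3/2
row 1: diag=4, rhs=-30; c'=1/4, d'=-15/2
row 2: denom=6−1·1/4=23/4; d'=(21−1·-15/2)/(23/4)=114/23
row 3: denom=8−2·8/23=168/23; d'=(9−2·114/23)/(168/23)=-1/8
row 4: denom=8−2·23/84=313/42; d'=(3−2·-1/8)/(313/42)=273/626
back: M4=273/626
back: M3=-1/8−23/84·273/626=-153/626
back: M2=114/23−8/23·-153/626=1578/313
back: M1=-15/2−1/4·1578/313=-2742/313
M: M0=0, M1=-2742/313, M2=1578/313, M3=-153/626, M4=273/626, M5=0
seg 0: a=0, c=M0/2=0, d=(M1−M0)/(6·1)=-457/313, b=Δ0−h0·(2M0+M1)/6=770/313
seg 1: a=1, c=M1/2=-1371/313, d=(M2−M1)/(6·1)=720/313, b=Δ1−h1·(2M1+M2)/6=-601/313
seg 2: a=-3, c=M2/2=789/313, d=(M3−M2)/(6·2)=-1103/2504, b=Δ2−h2·(2M2+M3)/6=-1183/313
seg 3: a=-4, c=M3/2=-153/1252, d=(M4−M3)/(6·2)=71/1252, b=Δ3−h3·(2M3+M4)/6=637/626
seg 4: a=-2, c=M4/2=273/1252, d=(M5−M4)/(6·2)=-91/2504, b=Δ4−h4·(2M4+M5)/6=757/626
t_q=3 → seg 2, τ=1; S=-3+-1183/313·τ+789/313·τ²+-1103/2504·τ³=-11767/2504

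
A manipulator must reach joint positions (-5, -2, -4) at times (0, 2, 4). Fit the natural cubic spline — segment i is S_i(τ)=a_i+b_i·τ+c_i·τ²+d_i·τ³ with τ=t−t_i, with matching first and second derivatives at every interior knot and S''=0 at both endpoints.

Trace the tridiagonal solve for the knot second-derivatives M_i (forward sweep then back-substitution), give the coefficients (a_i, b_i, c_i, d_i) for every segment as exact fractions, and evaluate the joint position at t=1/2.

Δ: Δ0=3/2, Δ1=-1
row 1: diag=8, rhs=-15; c'=1/4, d'=-15/8
back: M1=-15/8
M: M0=0, M1=-15/8, M2=0
seg 0: a=-5, c=M0/2=0, d=(M1−M0)/(6·2)=-5/32, b=Δ0−h0·(2M0+M1)/6=17/8
seg 1: a=-2, c=M1/2=-15/16, d=(M2−M1)/(6·2)=5/32, b=Δ1−h1·(2M1+M2)/6=1/4
t_q=1/2 → seg 0, τ=1/2; S=-5+17/8·τ+0·τ²+-5/32·τ³=-1013/256

  seg 0: a=-5 b=17/8 c=0 d=-5/32
  seg 1: a=-2 b=1/4 c=-15/16 d=5/32
S(1/2) = -1013/256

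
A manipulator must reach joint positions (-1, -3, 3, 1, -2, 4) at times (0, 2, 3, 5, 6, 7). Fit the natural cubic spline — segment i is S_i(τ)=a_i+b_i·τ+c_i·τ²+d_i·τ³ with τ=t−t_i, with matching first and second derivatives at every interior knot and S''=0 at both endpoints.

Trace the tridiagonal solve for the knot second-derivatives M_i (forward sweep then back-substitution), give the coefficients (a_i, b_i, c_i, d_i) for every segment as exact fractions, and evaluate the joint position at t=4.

Δ: Δ0=-1, Δ1=6, Δ2=-1, Δ3=-3, Δ4=6
row 1: diag=6, rhs=42; c'=1/6, d'=7
row 2: denom=6−1·1/6=35/6; d'=(-42−1·7)/(35/6)=-42/5
row 3: denom=6−2·12/35=186/35; d'=(-12−2·-42/5)/(186/35)=28/31
row 4: denom=4−1·35/186=709/186; d'=(54−1·28/31)/(709/186)=9876/709
back: M4=9876/709
back: M3=28/31−35/186·9876/709=-1218/709
back: M2=-42/5−12/35·-1218/709=-5538/709
back: M1=7−1/6·-5538/709=5886/709
M: M0=0, M1=5886/709, M2=-5538/709, M3=-1218/709, M4=9876/709, M5=0
seg 0: a=-1, c=M0/2=0, d=(M1−M0)/(6·2)=981/1418, b=Δ0−h0·(2M0+M1)/6=-2671/709
seg 1: a=-3, c=M1/2=2943/709, d=(M2−M1)/(6·1)=-1904/709, b=Δ1−h1·(2M1+M2)/6=3215/709
seg 2: a=3, c=M2/2=-2769/709, d=(M3−M2)/(6·2)=360/709, b=Δ2−h2·(2M2+M3)/6=3389/709
seg 3: a=1, c=M3/2=-609/709, d=(M4−M3)/(6·1)=1849/709, b=Δ3−h3·(2M3+M4)/6=-3367/709
seg 4: a=-2, c=M4/2=4938/709, d=(M5−M4)/(6·1)=-1646/709, b=Δ4−h4·(2M4+M5)/6=962/709
t_q=4 → seg 2, τ=1; S=3+3389/709·τ+-2769/709·τ²+360/709·τ³=3107/709

  seg 0: a=-1 b=-2671/709 c=0 d=981/1418
  seg 1: a=-3 b=3215/709 c=2943/709 d=-1904/709
  seg 2: a=3 b=3389/709 c=-2769/709 d=360/709
  seg 3: a=1 b=-3367/709 c=-609/709 d=1849/709
  seg 4: a=-2 b=962/709 c=4938/709 d=-1646/709
S(4) = 3107/709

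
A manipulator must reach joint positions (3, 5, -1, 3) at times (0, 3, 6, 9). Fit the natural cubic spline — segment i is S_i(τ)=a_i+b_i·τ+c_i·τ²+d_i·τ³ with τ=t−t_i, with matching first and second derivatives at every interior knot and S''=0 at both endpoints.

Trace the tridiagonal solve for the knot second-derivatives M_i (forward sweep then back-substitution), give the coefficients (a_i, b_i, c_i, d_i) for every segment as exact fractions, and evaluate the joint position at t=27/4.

  seg 0: a=3 b=8/5 c=0 d=-14/135
  seg 1: a=5 b=-6/5 c=-14/15 d=2/9
  seg 2: a=-1 b=-4/5 c=16/15 d=-16/135
S(27/4) = -21/20

Δ: Δ0=2/3, Δ1=-2, Δ2=4/3
row 1: diag=12, rhs=-16; c'=1/4, d'=-4/3
row 2: denom=12−3·1/4=45/4; d'=(20−3·-4/3)/(45/4)=32/15
back: M2=32/15
back: M1=-4/3−1/4·32/15=-28/15
M: M0=0, M1=-28/15, M2=32/15, M3=0
seg 0: a=3, c=M0/2=0, d=(M1−M0)/(6·3)=-14/135, b=Δ0−h0·(2M0+M1)/6=8/5
seg 1: a=5, c=M1/2=-14/15, d=(M2−M1)/(6·3)=2/9, b=Δ1−h1·(2M1+M2)/6=-6/5
seg 2: a=-1, c=M2/2=16/15, d=(M3−M2)/(6·3)=-16/135, b=Δ2−h2·(2M2+M3)/6=-4/5
t_q=27/4 → seg 2, τ=3/4; S=-1+-4/5·τ+16/15·τ²+-16/135·τ³=-21/20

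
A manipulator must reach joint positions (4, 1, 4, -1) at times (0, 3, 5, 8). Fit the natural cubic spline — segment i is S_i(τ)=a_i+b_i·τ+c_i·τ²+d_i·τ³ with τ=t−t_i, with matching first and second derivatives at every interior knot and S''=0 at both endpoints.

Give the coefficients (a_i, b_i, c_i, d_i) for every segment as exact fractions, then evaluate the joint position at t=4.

  seg 0: a=4 b=-95/48 c=0 d=47/432
  seg 1: a=1 b=23/24 c=47/48 d=-17/48
  seg 2: a=4 b=5/8 c=-55/48 d=55/432
S(4) = 31/12

Δ: Δ0=-1, Δ1=3/2, Δ2=-5/3
row 1: diag=10, rhs=15; c'=1/5, d'=3/2
row 2: denom=10−2·1/5=48/5; d'=(-19−2·3/2)/(48/5)=-55/24
back: M2=-55/24
back: M1=3/2−1/5·-55/24=47/24
M: M0=0, M1=47/24, M2=-55/24, M3=0
seg 0: a=4, c=M0/2=0, d=(M1−M0)/(6·3)=47/432, b=Δ0−h0·(2M0+M1)/6=-95/48
seg 1: a=1, c=M1/2=47/48, d=(M2−M1)/(6·2)=-17/48, b=Δ1−h1·(2M1+M2)/6=23/24
seg 2: a=4, c=M2/2=-55/48, d=(M3−M2)/(6·3)=55/432, b=Δ2−h2·(2M2+M3)/6=5/8
t_q=4 → seg 1, τ=1; S=1+23/24·τ+47/48·τ²+-17/48·τ³=31/12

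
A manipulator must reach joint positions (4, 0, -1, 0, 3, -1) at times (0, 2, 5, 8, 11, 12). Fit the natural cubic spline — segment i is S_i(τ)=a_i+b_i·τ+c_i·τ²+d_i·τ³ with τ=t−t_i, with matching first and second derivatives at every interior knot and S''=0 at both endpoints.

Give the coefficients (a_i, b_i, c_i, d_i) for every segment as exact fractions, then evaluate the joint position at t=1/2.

  seg 0: a=4 b=-2348/993 c=0 d=181/1986
  seg 1: a=0 b=-1262/993 c=181/331 d=-698/8937
  seg 2: a=-1 b=-98/993 c=-155/993 d=298/2979
  seg 3: a=0 b=1654/993 c=739/993 d=-2878/8937
  seg 4: a=3 b=-2546/993 c=-713/331 d=713/993
S(1/2) = 14983/5296

Δ: Δ0=-2, Δ1=-1/3, Δ2=1/3, Δ3=1, Δ4=-4
row 1: diag=10, rhs=10; c'=3/10, d'=1
row 2: denom=12−3·3/10=111/10; d'=(4−3·1)/(111/10)=10/111
row 3: denom=12−3·10/37=414/37; d'=(4−3·10/111)/(414/37)=1/3
row 4: denom=8−3·37/138=331/46; d'=(-30−3·1/3)/(331/46)=-1426/331
back: M4=-1426/331
back: M3=1/3−37/138·-1426/331=1478/993
back: M2=10/111−10/37·1478/993=-310/993
back: M1=1−3/10·-310/993=362/331
M: M0=0, M1=362/331, M2=-310/993, M3=1478/993, M4=-1426/331, M5=0
seg 0: a=4, c=M0/2=0, d=(M1−M0)/(6·2)=181/1986, b=Δ0−h0·(2M0+M1)/6=-2348/993
seg 1: a=0, c=M1/2=181/331, d=(M2−M1)/(6·3)=-698/8937, b=Δ1−h1·(2M1+M2)/6=-1262/993
seg 2: a=-1, c=M2/2=-155/993, d=(M3−M2)/(6·3)=298/2979, b=Δ2−h2·(2M2+M3)/6=-98/993
seg 3: a=0, c=M3/2=739/993, d=(M4−M3)/(6·3)=-2878/8937, b=Δ3−h3·(2M3+M4)/6=1654/993
seg 4: a=3, c=M4/2=-713/331, d=(M5−M4)/(6·1)=713/993, b=Δ4−h4·(2M4+M5)/6=-2546/993
t_q=1/2 → seg 0, τ=1/2; S=4+-2348/993·τ+0·τ²+181/1986·τ³=14983/5296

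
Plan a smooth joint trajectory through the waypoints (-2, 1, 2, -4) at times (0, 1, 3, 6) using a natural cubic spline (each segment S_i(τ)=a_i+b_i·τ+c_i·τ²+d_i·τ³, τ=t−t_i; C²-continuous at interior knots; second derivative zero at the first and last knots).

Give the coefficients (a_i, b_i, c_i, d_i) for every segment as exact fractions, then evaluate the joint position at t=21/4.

Δ: Δ0=3, Δ1=1/2, Δ2=-2
row 1: diag=6, rhs=-15; c'=1/3, d'=-5/2
row 2: denom=10−2·1/3=28/3; d'=(-15−2·-5/2)/(28/3)=-15/14
back: M2=-15/14
back: M1=-5/2−1/3·-15/14=-15/7
M: M0=0, M1=-15/7, M2=-15/14, M3=0
seg 0: a=-2, c=M0/2=0, d=(M1−M0)/(6·1)=-5/14, b=Δ0−h0·(2M0+M1)/6=47/14
seg 1: a=1, c=M1/2=-15/14, d=(M2−M1)/(6·2)=5/56, b=Δ1−h1·(2M1+M2)/6=16/7
seg 2: a=2, c=M2/2=-15/28, d=(M3−M2)/(6·3)=5/84, b=Δ2−h2·(2M2+M3)/6=-13/14
t_q=21/4 → seg 2, τ=9/4; S=2+-13/14·τ+-15/28·τ²+5/84·τ³=-3805/1792

  seg 0: a=-2 b=47/14 c=0 d=-5/14
  seg 1: a=1 b=16/7 c=-15/14 d=5/56
  seg 2: a=2 b=-13/14 c=-15/28 d=5/84
S(21/4) = -3805/1792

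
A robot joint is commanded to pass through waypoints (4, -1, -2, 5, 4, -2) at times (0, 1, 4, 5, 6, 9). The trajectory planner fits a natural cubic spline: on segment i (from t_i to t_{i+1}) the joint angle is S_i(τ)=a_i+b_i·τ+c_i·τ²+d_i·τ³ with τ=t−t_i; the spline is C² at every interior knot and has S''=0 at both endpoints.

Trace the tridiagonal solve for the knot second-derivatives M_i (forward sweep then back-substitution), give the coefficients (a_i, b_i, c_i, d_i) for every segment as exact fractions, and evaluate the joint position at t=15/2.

Δ: Δ0=-5, Δ1=-1/3, Δ2=7, Δ3=-1, Δ4=-2
row 1: diag=8, rhs=28; c'=3/8, d'=7/2
row 2: denom=8−3·3/8=55/8; d'=(44−3·7/2)/(55/8)=268/55
row 3: denom=4−1·8/55=212/55; d'=(-48−1·268/55)/(212/55)=-727/53
row 4: denom=8−1·55/212=1641/212; d'=(-6−1·-727/53)/(1641/212)=1636/1641
back: M4=1636/1641
back: M3=-727/53−55/212·1636/1641=-22934/1641
back: M2=268/55−8/55·-22934/1641=11332/1641
back: M1=7/2−3/8·11332/1641=498/547
M: M0=0, M1=498/547, M2=11332/1641, M3=-22934/1641, M4=1636/1641, M5=0
seg 0: a=4, c=M0/2=0, d=(M1−M0)/(6·1)=83/547, b=Δ0−h0·(2M0+M1)/6=-2818/547
seg 1: a=-1, c=M1/2=249/547, d=(M2−M1)/(6·3)=4919/14769, b=Δ1−h1·(2M1+M2)/6=-2569/547
seg 2: a=-2, c=M2/2=5666/1641, d=(M3−M2)/(6·1)=-5711/1641, b=Δ2−h2·(2M2+M3)/6=3844/547
seg 3: a=5, c=M3/2=-11467/1641, d=(M4−M3)/(6·1)=1365/547, b=Δ3−h3·(2M3+M4)/6=5731/1641
seg 4: a=4, c=M4/2=818/1641, d=(M5−M4)/(6·3)=-818/14769, b=Δ4−h4·(2M4+M5)/6=-4918/1641
t_q=15/2 → seg 4, τ=3/2; S=4+-4918/1641·τ+818/1641·τ²+-818/14769·τ³=961/2188

  seg 0: a=4 b=-2818/547 c=0 d=83/547
  seg 1: a=-1 b=-2569/547 c=249/547 d=4919/14769
  seg 2: a=-2 b=3844/547 c=5666/1641 d=-5711/1641
  seg 3: a=5 b=5731/1641 c=-11467/1641 d=1365/547
  seg 4: a=4 b=-4918/1641 c=818/1641 d=-818/14769
S(15/2) = 961/2188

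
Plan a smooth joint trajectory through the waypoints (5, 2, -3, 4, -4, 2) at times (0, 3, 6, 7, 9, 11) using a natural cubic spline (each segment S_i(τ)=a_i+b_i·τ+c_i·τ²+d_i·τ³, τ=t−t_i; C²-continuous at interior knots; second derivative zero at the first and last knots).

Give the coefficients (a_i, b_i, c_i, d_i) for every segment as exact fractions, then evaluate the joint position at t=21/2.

Δ: Δ0=-1, Δ1=-5/3, Δ2=7, Δ3=-4, Δ4=3
row 1: diag=12, rhs=-4; c'=1/4, d'=-1/3
row 2: denom=8−3·1/4=29/4; d'=(52−3·-1/3)/(29/4)=212/29
row 3: denom=6−1·4/29=170/29; d'=(-66−1·212/29)/(170/29)=-1063/85
row 4: denom=8−2·29/85=622/85; d'=(42−2·-1063/85)/(622/85)=2848/311
back: M4=2848/311
back: M3=-1063/85−29/85·2848/311=-4861/311
back: M2=212/29−4/29·-4861/311=2944/311
back: M1=-1/3−1/4·2944/311=-2519/933
M: M0=0, M1=-2519/933, M2=2944/311, M3=-4861/311, M4=2848/311, M5=0
seg 0: a=5, c=M0/2=0, d=(M1−M0)/(6·3)=-2519/16794, b=Δ0−h0·(2M0+M1)/6=653/1866
seg 1: a=2, c=M1/2=-2519/1866, d=(M2−M1)/(6·3)=11351/16794, b=Δ1−h1·(2M1+M2)/6=-3452/933
seg 2: a=-3, c=M2/2=1472/311, d=(M3−M2)/(6·1)=-7805/1866, b=Δ2−h2·(2M2+M3)/6=12035/1866
seg 3: a=4, c=M3/2=-4861/622, d=(M4−M3)/(6·2)=7709/3732, b=Δ3−h3·(2M3+M4)/6=3142/933
seg 4: a=-4, c=M4/2=1424/311, d=(M5−M4)/(6·2)=-712/933, b=Δ4−h4·(2M4+M5)/6=-2897/933
t_q=21/2 → seg 4, τ=3/2; S=-4+-2897/933·τ+1424/311·τ²+-712/933·τ³=-579/622

  seg 0: a=5 b=653/1866 c=0 d=-2519/16794
  seg 1: a=2 b=-3452/933 c=-2519/1866 d=11351/16794
  seg 2: a=-3 b=12035/1866 c=1472/311 d=-7805/1866
  seg 3: a=4 b=3142/933 c=-4861/622 d=7709/3732
  seg 4: a=-4 b=-2897/933 c=1424/311 d=-712/933
S(21/2) = -579/622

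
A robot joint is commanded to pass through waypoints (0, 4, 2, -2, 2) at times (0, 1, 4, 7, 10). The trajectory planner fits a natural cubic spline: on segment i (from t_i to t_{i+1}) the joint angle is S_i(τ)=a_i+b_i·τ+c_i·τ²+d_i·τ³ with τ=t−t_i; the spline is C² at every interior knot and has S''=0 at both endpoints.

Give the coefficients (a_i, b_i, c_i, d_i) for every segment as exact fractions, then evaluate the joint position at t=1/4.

  seg 0: a=0 b=745/162 c=0 d=-97/162
  seg 1: a=4 b=227/81 c=-97/54 d=311/1458
  seg 2: a=2 b=-359/162 c=10/81 d=83/1458
  seg 3: a=-2 b=5/81 c=103/162 d=-103/1458
S(1/4) = 3941/3456

Δ: Δ0=4, Δ1=-2/3, Δ2=-4/3, Δ3=4/3
row 1: diag=8, rhs=-28; c'=3/8, d'=-7/2
row 2: denom=12−3·3/8=87/8; d'=(-4−3·-7/2)/(87/8)=52/87
row 3: denom=12−3·8/29=324/29; d'=(16−3·52/87)/(324/29)=103/81
back: M3=103/81
back: M2=52/87−8/29·103/81=20/81
back: M1=-7/2−3/8·20/81=-97/27
M: M0=0, M1=-97/27, M2=20/81, M3=103/81, M4=0
seg 0: a=0, c=M0/2=0, d=(M1−M0)/(6·1)=-97/162, b=Δ0−h0·(2M0+M1)/6=745/162
seg 1: a=4, c=M1/2=-97/54, d=(M2−M1)/(6·3)=311/1458, b=Δ1−h1·(2M1+M2)/6=227/81
seg 2: a=2, c=M2/2=10/81, d=(M3−M2)/(6·3)=83/1458, b=Δ2−h2·(2M2+M3)/6=-359/162
seg 3: a=-2, c=M3/2=103/162, d=(M4−M3)/(6·3)=-103/1458, b=Δ3−h3·(2M3+M4)/6=5/81
t_q=1/4 → seg 0, τ=1/4; S=0+745/162·τ+0·τ²+-97/162·τ³=3941/3456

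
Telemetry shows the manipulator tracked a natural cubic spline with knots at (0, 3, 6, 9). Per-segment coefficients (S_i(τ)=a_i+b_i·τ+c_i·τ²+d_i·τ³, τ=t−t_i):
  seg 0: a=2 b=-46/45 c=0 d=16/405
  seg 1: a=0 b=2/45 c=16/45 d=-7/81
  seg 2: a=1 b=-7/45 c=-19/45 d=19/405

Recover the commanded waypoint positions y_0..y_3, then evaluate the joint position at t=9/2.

y_0 = S_0(0) = a_0 = 2
y_1 = S_1(0) = a_1 = 0
y_2 = S_2(0) = a_2 = 1
y_3 = S_2(3) = -2
t_q=9/2 is in segment 1 (τ=3/2); S_1(τ)=23/40

y_0=2 y_1=0 y_2=1 y_3=-2
S(9/2) = 23/40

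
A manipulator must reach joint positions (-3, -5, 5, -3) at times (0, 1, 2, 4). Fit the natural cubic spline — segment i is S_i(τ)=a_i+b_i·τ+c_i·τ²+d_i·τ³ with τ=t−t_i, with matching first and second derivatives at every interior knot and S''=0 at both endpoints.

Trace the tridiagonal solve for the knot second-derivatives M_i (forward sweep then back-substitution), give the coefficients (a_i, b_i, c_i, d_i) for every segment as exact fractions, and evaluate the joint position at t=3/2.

Δ: Δ0=-2, Δ1=10, Δ2=-4
row 1: diag=4, rhs=72; c'=1/4, d'=18
row 2: denom=6−1·1/4=23/4; d'=(-84−1·18)/(23/4)=-408/23
back: M2=-408/23
back: M1=18−1/4·-408/23=516/23
M: M0=0, M1=516/23, M2=-408/23, M3=0
seg 0: a=-3, c=M0/2=0, d=(M1−M0)/(6·1)=86/23, b=Δ0−h0·(2M0+M1)/6=-132/23
seg 1: a=-5, c=M1/2=258/23, d=(M2−M1)/(6·1)=-154/23, b=Δ1−h1·(2M1+M2)/6=126/23
seg 2: a=5, c=M2/2=-204/23, d=(M3−M2)/(6·2)=34/23, b=Δ2−h2·(2M2+M3)/6=180/23
t_q=3/2 → seg 1, τ=1/2; S=-5+126/23·τ+258/23·τ²+-154/23·τ³=-27/92

  seg 0: a=-3 b=-132/23 c=0 d=86/23
  seg 1: a=-5 b=126/23 c=258/23 d=-154/23
  seg 2: a=5 b=180/23 c=-204/23 d=34/23
S(3/2) = -27/92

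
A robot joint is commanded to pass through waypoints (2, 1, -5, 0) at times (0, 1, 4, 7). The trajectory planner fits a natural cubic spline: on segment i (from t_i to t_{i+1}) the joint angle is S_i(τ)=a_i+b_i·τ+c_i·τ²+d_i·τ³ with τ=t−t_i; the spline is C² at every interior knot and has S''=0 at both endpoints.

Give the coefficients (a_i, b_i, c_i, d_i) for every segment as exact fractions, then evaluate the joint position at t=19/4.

Δ: Δ0=-1, Δ1=-2, Δ2=5/3
row 1: diag=8, rhs=-6; c'=3/8, d'=-3/4
row 2: denom=12−3·3/8=87/8; d'=(22−3·-3/4)/(87/8)=194/87
back: M2=194/87
back: M1=-3/4−3/8·194/87=-46/29
M: M0=0, M1=-46/29, M2=194/87, M3=0
seg 0: a=2, c=M0/2=0, d=(M1−M0)/(6·1)=-23/87, b=Δ0−h0·(2M0+M1)/6=-64/87
seg 1: a=1, c=M1/2=-23/29, d=(M2−M1)/(6·3)=166/783, b=Δ1−h1·(2M1+M2)/6=-133/87
seg 2: a=-5, c=M2/2=97/87, d=(M3−M2)/(6·3)=-97/783, b=Δ2−h2·(2M2+M3)/6=-49/87
t_q=19/4 → seg 2, τ=3/4; S=-5+-49/87·τ+97/87·τ²+-97/783·τ³=-8997/1856

  seg 0: a=2 b=-64/87 c=0 d=-23/87
  seg 1: a=1 b=-133/87 c=-23/29 d=166/783
  seg 2: a=-5 b=-49/87 c=97/87 d=-97/783
S(19/4) = -8997/1856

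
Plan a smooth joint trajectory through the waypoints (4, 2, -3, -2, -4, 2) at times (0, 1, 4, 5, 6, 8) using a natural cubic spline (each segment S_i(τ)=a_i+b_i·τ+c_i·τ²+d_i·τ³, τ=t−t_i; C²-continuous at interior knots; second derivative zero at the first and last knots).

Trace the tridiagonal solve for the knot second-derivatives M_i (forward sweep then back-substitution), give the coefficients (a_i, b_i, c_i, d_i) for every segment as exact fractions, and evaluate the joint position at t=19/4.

  seg 0: a=4 b=-6721/3651 c=0 d=-581/3651
  seg 1: a=2 b=-8464/3651 c=-581/1217 d=2536/10953
  seg 2: a=-3 b=3902/3651 c=1955/1217 d=-6116/3651
  seg 3: a=-2 b=-2716/3651 c=-4161/1217 d=7897/3651
  seg 4: a=-4 b=-3991/3651 c=3736/1217 d=-1868/3651
S(19/4) = -19487/9736

Δ: Δ0=-2, Δ1=-5/3, Δ2=1, Δ3=-2, Δ4=3
row 1: diag=8, rhs=2; c'=3/8, d'=1/4
row 2: denom=8−3·3/8=55/8; d'=(16−3·1/4)/(55/8)=122/55
row 3: denom=4−1·8/55=212/55; d'=(-18−1·122/55)/(212/55)=-278/53
row 4: denom=6−1·55/212=1217/212; d'=(30−1·-278/53)/(1217/212)=7472/1217
back: M4=7472/1217
back: M3=-278/53−55/212·7472/1217=-8322/1217
back: M2=122/55−8/55·-8322/1217=3910/1217
back: M1=1/4−3/8·3910/1217=-1162/1217
M: M0=0, M1=-1162/1217, M2=3910/1217, M3=-8322/1217, M4=7472/1217, M5=0
seg 0: a=4, c=M0/2=0, d=(M1−M0)/(6·1)=-581/3651, b=Δ0−h0·(2M0+M1)/6=-6721/3651
seg 1: a=2, c=M1/2=-581/1217, d=(M2−M1)/(6·3)=2536/10953, b=Δ1−h1·(2M1+M2)/6=-8464/3651
seg 2: a=-3, c=M2/2=1955/1217, d=(M3−M2)/(6·1)=-6116/3651, b=Δ2−h2·(2M2+M3)/6=3902/3651
seg 3: a=-2, c=M3/2=-4161/1217, d=(M4−M3)/(6·1)=7897/3651, b=Δ3−h3·(2M3+M4)/6=-2716/3651
seg 4: a=-4, c=M4/2=3736/1217, d=(M5−M4)/(6·2)=-1868/3651, b=Δ4−h4·(2M4+M5)/6=-3991/3651
t_q=19/4 → seg 2, τ=3/4; S=-3+3902/3651·τ+1955/1217·τ²+-6116/3651·τ³=-19487/9736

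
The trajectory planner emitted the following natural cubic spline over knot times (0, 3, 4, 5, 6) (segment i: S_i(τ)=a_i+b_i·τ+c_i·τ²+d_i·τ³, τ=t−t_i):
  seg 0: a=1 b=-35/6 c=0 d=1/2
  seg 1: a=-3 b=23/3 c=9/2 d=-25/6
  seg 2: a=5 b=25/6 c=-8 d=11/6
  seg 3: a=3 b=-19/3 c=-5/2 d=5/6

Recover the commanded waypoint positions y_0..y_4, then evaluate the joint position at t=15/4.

y_0=1 y_1=-3 y_2=5 y_3=3 y_4=-5
S(15/4) = 451/128

y_0 = S_0(0) = a_0 = 1
y_1 = S_1(0) = a_1 = -3
y_2 = S_2(0) = a_2 = 5
y_3 = S_3(0) = a_3 = 3
y_4 = S_3(1) = -5
t_q=15/4 is in segment 1 (τ=3/4); S_1(τ)=451/128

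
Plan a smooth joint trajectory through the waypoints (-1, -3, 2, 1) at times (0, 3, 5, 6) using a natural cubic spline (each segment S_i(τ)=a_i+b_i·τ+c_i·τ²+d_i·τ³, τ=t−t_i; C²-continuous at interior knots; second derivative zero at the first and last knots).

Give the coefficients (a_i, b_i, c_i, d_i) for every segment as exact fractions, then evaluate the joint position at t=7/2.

Δ: Δ0=-2/3, Δ1=5/2, Δ2=-1
row 1: diag=10, rhs=19; c'=1/5, d'=19/10
row 2: denom=6−2·1/5=28/5; d'=(-21−2·19/10)/(28/5)=-31/7
back: M2=-31/7
back: M1=19/10−1/5·-31/7=39/14
M: M0=0, M1=39/14, M2=-31/7, M3=0
seg 0: a=-1, c=M0/2=0, d=(M1−M0)/(6·3)=13/84, b=Δ0−h0·(2M0+M1)/6=-173/84
seg 1: a=-3, c=M1/2=39/28, d=(M2−M1)/(6·2)=-101/168, b=Δ1−h1·(2M1+M2)/6=89/42
seg 2: a=2, c=M2/2=-31/14, d=(M3−M2)/(6·1)=31/42, b=Δ2−h2·(2M2+M3)/6=10/21
t_q=7/2 → seg 1, τ=1/2; S=-3+89/42·τ+39/28·τ²+-101/168·τ³=-747/448

  seg 0: a=-1 b=-173/84 c=0 d=13/84
  seg 1: a=-3 b=89/42 c=39/28 d=-101/168
  seg 2: a=2 b=10/21 c=-31/14 d=31/42
S(7/2) = -747/448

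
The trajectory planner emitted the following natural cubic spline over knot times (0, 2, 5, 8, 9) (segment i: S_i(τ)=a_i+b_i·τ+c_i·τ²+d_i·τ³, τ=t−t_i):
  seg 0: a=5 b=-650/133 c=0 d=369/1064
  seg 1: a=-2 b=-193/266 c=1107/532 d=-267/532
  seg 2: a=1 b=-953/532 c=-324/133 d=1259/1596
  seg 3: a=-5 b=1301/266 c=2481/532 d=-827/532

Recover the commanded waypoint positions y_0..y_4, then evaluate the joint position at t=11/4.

y_0 = S_0(0) = a_0 = 5
y_1 = S_1(0) = a_1 = -2
y_2 = S_2(0) = a_2 = 1
y_3 = S_3(0) = a_3 = -5
y_4 = S_3(1) = 3
t_q=11/4 is in segment 1 (τ=3/4); S_1(τ)=-53981/34048

y_0=5 y_1=-2 y_2=1 y_3=-5 y_4=3
S(11/4) = -53981/34048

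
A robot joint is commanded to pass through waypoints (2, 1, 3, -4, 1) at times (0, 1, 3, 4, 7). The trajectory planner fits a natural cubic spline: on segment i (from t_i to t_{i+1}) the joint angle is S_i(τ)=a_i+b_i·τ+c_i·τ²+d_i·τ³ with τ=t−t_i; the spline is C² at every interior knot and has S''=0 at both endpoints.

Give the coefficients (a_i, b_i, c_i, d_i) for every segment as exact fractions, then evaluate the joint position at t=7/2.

  seg 0: a=2 b=-734/375 c=0 d=359/375
  seg 1: a=1 b=343/375 c=359/125 d=-1061/750
  seg 2: a=3 b=-343/75 c=-702/125 d=1196/375
  seg 3: a=-4 b=-2339/375 c=494/125 d=-494/1125
S(7/2) = -73/250

Δ: Δ0=-1, Δ1=1, Δ2=-7, Δ3=5/3
row 1: diag=6, rhs=12; c'=1/3, d'=2
row 2: denom=6−2·1/3=16/3; d'=(-48−2·2)/(16/3)=-39/4
row 3: denom=8−1·3/16=125/16; d'=(52−1·-39/4)/(125/16)=988/125
back: M3=988/125
back: M2=-39/4−3/16·988/125=-1404/125
back: M1=2−1/3·-1404/125=718/125
M: M0=0, M1=718/125, M2=-1404/125, M3=988/125, M4=0
seg 0: a=2, c=M0/2=0, d=(M1−M0)/(6·1)=359/375, b=Δ0−h0·(2M0+M1)/6=-734/375
seg 1: a=1, c=M1/2=359/125, d=(M2−M1)/(6·2)=-1061/750, b=Δ1−h1·(2M1+M2)/6=343/375
seg 2: a=3, c=M2/2=-702/125, d=(M3−M2)/(6·1)=1196/375, b=Δ2−h2·(2M2+M3)/6=-343/75
seg 3: a=-4, c=M3/2=494/125, d=(M4−M3)/(6·3)=-494/1125, b=Δ3−h3·(2M3+M4)/6=-2339/375
t_q=7/2 → seg 2, τ=1/2; S=3+-343/75·τ+-702/125·τ²+1196/375·τ³=-73/250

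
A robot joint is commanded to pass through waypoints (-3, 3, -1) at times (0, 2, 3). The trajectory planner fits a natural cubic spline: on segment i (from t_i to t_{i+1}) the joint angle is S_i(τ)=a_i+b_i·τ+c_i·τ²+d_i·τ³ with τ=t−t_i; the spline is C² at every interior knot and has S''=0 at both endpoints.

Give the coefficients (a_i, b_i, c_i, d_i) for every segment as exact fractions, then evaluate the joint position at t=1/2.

  seg 0: a=-3 b=16/3 c=0 d=-7/12
  seg 1: a=3 b=-5/3 c=-7/2 d=7/6
S(1/2) = -13/32

Δ: Δ0=3, Δ1=-4
row 1: diag=6, rhs=-42; c'=1/6, d'=-7
back: M1=-7
M: M0=0, M1=-7, M2=0
seg 0: a=-3, c=M0/2=0, d=(M1−M0)/(6·2)=-7/12, b=Δ0−h0·(2M0+M1)/6=16/3
seg 1: a=3, c=M1/2=-7/2, d=(M2−M1)/(6·1)=7/6, b=Δ1−h1·(2M1+M2)/6=-5/3
t_q=1/2 → seg 0, τ=1/2; S=-3+16/3·τ+0·τ²+-7/12·τ³=-13/32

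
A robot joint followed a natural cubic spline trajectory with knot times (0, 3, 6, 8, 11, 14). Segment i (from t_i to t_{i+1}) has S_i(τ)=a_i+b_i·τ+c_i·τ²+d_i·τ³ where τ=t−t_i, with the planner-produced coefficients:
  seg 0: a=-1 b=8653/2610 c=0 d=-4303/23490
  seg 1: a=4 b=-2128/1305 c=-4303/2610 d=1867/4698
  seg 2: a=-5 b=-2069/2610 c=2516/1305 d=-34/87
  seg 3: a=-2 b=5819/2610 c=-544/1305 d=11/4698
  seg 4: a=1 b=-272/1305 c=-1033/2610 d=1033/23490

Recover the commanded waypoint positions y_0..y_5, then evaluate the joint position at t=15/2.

y_0=-1 y_1=4 y_2=-5 y_3=-2 y_4=1 y_5=-2
S(15/2) = -1379/435

y_0 = S_0(0) = a_0 = -1
y_1 = S_1(0) = a_1 = 4
y_2 = S_2(0) = a_2 = -5
y_3 = S_3(0) = a_3 = -2
y_4 = S_4(0) = a_4 = 1
y_5 = S_4(3) = -2
t_q=15/2 is in segment 2 (τ=3/2); S_2(τ)=-1379/435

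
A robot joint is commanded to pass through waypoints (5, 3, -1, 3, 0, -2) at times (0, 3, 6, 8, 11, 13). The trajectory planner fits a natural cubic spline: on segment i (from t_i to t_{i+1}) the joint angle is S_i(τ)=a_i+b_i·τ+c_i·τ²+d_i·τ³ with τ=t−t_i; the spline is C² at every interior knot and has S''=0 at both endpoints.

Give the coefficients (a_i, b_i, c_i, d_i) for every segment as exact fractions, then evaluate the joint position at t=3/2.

  seg 0: a=5 b=-156/1069 c=0 d=-1670/28863
  seg 1: a=3 b=-1826/1069 c=-1670/3207 d=6212/28863
  seg 2: a=-1 b=1046/1069 c=1514/1069 d=-484/1069
  seg 3: a=3 b=1294/1069 c=-1390/1069 d=1807/9621
  seg 4: a=0 b=-1625/1069 c=417/1069 d=-139/2138
S(3/2) = 19609/4276

Δ: Δ0=-2/3, Δ1=-4/3, Δ2=2, Δ3=-1, Δ4=-1
row 1: diag=12, rhs=-4; c'=1/4, d'=-1/3
row 2: denom=10−3·1/4=37/4; d'=(20−3·-1/3)/(37/4)=84/37
row 3: denom=10−2·8/37=354/37; d'=(-18−2·84/37)/(354/37)=-139/59
row 4: denom=10−3·37/118=1069/118; d'=(0−3·-139/59)/(1069/118)=834/1069
back: M4=834/1069
back: M3=-139/59−37/118·834/1069=-2780/1069
back: M2=84/37−8/37·-2780/1069=3028/1069
back: M1=-1/3−1/4·3028/1069=-3340/3207
M: M0=0, M1=-3340/3207, M2=3028/1069, M3=-2780/1069, M4=834/1069, M5=0
seg 0: a=5, c=M0/2=0, d=(M1−M0)/(6·3)=-1670/28863, b=Δ0−h0·(2M0+M1)/6=-156/1069
seg 1: a=3, c=M1/2=-1670/3207, d=(M2−M1)/(6·3)=6212/28863, b=Δ1−h1·(2M1+M2)/6=-1826/1069
seg 2: a=-1, c=M2/2=1514/1069, d=(M3−M2)/(6·2)=-484/1069, b=Δ2−h2·(2M2+M3)/6=1046/1069
seg 3: a=3, c=M3/2=-1390/1069, d=(M4−M3)/(6·3)=1807/9621, b=Δ3−h3·(2M3+M4)/6=1294/1069
seg 4: a=0, c=M4/2=417/1069, d=(M5−M4)/(6·2)=-139/2138, b=Δ4−h4·(2M4+M5)/6=-1625/1069
t_q=3/2 → seg 0, τ=3/2; S=5+-156/1069·τ+0·τ²+-1670/28863·τ³=19609/4276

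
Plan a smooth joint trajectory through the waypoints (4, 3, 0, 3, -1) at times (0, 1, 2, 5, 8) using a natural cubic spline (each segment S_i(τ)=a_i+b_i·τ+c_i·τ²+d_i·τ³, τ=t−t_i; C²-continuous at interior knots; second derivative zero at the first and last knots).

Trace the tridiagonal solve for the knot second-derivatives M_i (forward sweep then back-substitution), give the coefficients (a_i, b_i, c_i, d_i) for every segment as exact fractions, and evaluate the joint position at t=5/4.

Δ: Δ0=-1, Δ1=-3, Δ2=1, Δ3=-4/3
row 1: diag=4, rhs=-12; c'=1/4, d'=-3
row 2: denom=8−1·1/4=31/4; d'=(24−1·-3)/(31/4)=108/31
row 3: denom=12−3·12/31=336/31; d'=(-14−3·108/31)/(336/31)=-379/168
back: M3=-379/168
back: M2=108/31−12/31·-379/168=61/14
back: M1=-3−1/4·61/14=-229/56
M: M0=0, M1=-229/56, M2=61/14, M3=-379/168, M4=0
seg 0: a=4, c=M0/2=0, d=(M1−M0)/(6·1)=-229/336, b=Δ0−h0·(2M0+M1)/6=-107/336
seg 1: a=3, c=M1/2=-229/112, d=(M2−M1)/(6·1)=473/336, b=Δ1−h1·(2M1+M2)/6=-397/168
seg 2: a=0, c=M2/2=61/28, d=(M3−M2)/(6·3)=-1111/3024, b=Δ2−h2·(2M2+M3)/6=-107/48
seg 3: a=3, c=M3/2=-379/336, d=(M4−M3)/(6·3)=379/3024, b=Δ3−h3·(2M3+M4)/6=155/168
t_q=5/4 → seg 1, τ=1/4; S=3+-397/168·τ+-229/112·τ²+473/336·τ³=16511/7168

  seg 0: a=4 b=-107/336 c=0 d=-229/336
  seg 1: a=3 b=-397/168 c=-229/112 d=473/336
  seg 2: a=0 b=-107/48 c=61/28 d=-1111/3024
  seg 3: a=3 b=155/168 c=-379/336 d=379/3024
S(5/4) = 16511/7168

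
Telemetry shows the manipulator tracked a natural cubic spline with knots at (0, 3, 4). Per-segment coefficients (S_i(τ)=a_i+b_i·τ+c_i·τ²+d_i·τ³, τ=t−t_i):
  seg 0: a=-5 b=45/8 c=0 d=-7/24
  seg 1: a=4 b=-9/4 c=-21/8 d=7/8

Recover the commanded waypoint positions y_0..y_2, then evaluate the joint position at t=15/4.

y_0 = S_0(0) = a_0 = -5
y_1 = S_1(0) = a_1 = 4
y_2 = S_1(1) = 0
t_q=15/4 is in segment 1 (τ=3/4); S_1(τ)=617/512

y_0=-5 y_1=4 y_2=0
S(15/4) = 617/512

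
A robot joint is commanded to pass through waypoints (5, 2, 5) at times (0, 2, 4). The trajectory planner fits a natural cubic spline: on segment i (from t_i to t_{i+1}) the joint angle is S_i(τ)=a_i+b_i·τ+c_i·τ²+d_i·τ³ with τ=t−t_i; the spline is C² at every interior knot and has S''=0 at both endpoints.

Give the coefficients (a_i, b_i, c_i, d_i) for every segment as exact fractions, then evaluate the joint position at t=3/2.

  seg 0: a=5 b=-9/4 c=0 d=3/16
  seg 1: a=2 b=0 c=9/8 d=-3/16
S(3/2) = 289/128

Δ: Δ0=-3/2, Δ1=3/2
row 1: diag=8, rhs=18; c'=1/4, d'=9/4
back: M1=9/4
M: M0=0, M1=9/4, M2=0
seg 0: a=5, c=M0/2=0, d=(M1−M0)/(6·2)=3/16, b=Δ0−h0·(2M0+M1)/6=-9/4
seg 1: a=2, c=M1/2=9/8, d=(M2−M1)/(6·2)=-3/16, b=Δ1−h1·(2M1+M2)/6=0
t_q=3/2 → seg 0, τ=3/2; S=5+-9/4·τ+0·τ²+3/16·τ³=289/128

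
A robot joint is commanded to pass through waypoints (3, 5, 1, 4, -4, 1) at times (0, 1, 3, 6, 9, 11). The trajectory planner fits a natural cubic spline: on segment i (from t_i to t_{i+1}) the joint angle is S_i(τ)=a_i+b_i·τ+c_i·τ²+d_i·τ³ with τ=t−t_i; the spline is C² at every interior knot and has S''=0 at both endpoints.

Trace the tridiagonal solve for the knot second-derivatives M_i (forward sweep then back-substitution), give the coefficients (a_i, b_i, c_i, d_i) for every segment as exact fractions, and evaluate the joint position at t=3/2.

  seg 0: a=3 b=16411/5676 c=0 d=-5059/5676
  seg 1: a=5 b=617/2838 c=-5059/1892 d=2221/2838
  seg 2: a=1 b=-3085/2838 c=3825/1892 d=-22579/51084
  seg 3: a=4 b=-5057/5676 c=-2776/1419 d=23233/51084
  seg 4: a=-4 b=-991/2838 c=4043/1892 d=-4043/11352
S(3/2) = 4293/946

Δ: Δ0=2, Δ1=-2, Δ2=1, Δ3=-8/3, Δ4=5/2
row 1: diag=6, rhs=-24; c'=1/3, d'=-4
row 2: denom=10−2·1/3=28/3; d'=(18−2·-4)/(28/3)=39/14
row 3: denom=12−3·9/28=309/28; d'=(-22−3·39/14)/(309/28)=-850/309
row 4: denom=10−3·28/103=946/103; d'=(31−3·-850/309)/(946/103)=4043/946
back: M4=4043/946
back: M3=-850/309−28/103·4043/946=-5552/1419
back: M2=39/14−9/28·-5552/1419=3825/946
back: M1=-4−1/3·3825/946=-5059/946
M: M0=0, M1=-5059/946, M2=3825/946, M3=-5552/1419, M4=4043/946, M5=0
seg 0: a=3, c=M0/2=0, d=(M1−M0)/(6·1)=-5059/5676, b=Δ0−h0·(2M0+M1)/6=16411/5676
seg 1: a=5, c=M1/2=-5059/1892, d=(M2−M1)/(6·2)=2221/2838, b=Δ1−h1·(2M1+M2)/6=617/2838
seg 2: a=1, c=M2/2=3825/1892, d=(M3−M2)/(6·3)=-22579/51084, b=Δ2−h2·(2M2+M3)/6=-3085/2838
seg 3: a=4, c=M3/2=-2776/1419, d=(M4−M3)/(6·3)=23233/51084, b=Δ3−h3·(2M3+M4)/6=-5057/5676
seg 4: a=-4, c=M4/2=4043/1892, d=(M5−M4)/(6·2)=-4043/11352, b=Δ4−h4·(2M4+M5)/6=-991/2838
t_q=3/2 → seg 1, τ=1/2; S=5+617/2838·τ+-5059/1892·τ²+2221/2838·τ³=4293/946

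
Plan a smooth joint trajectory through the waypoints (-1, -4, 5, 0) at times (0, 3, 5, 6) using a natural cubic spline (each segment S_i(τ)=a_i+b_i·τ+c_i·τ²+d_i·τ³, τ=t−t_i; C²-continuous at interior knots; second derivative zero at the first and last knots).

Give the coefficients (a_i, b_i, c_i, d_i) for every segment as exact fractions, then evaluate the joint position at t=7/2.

Δ: Δ0=-1, Δ1=9/2, Δ2=-5
row 1: diag=10, rhs=33; c'=1/5, d'=33/10
row 2: denom=6−2·1/5=28/5; d'=(-57−2·33/10)/(28/5)=-159/14
back: M2=-159/14
back: M1=33/10−1/5·-159/14=39/7
M: M0=0, M1=39/7, M2=-159/14, M3=0
seg 0: a=-1, c=M0/2=0, d=(M1−M0)/(6·3)=13/42, b=Δ0−h0·(2M0+M1)/6=-53/14
seg 1: a=-4, c=M1/2=39/14, d=(M2−M1)/(6·2)=-79/56, b=Δ1−h1·(2M1+M2)/6=32/7
seg 2: a=5, c=M2/2=-159/28, d=(M3−M2)/(6·1)=53/28, b=Δ2−h2·(2M2+M3)/6=-17/14
t_q=7/2 → seg 1, τ=1/2; S=-4+32/7·τ+39/14·τ²+-79/56·τ³=-535/448

  seg 0: a=-1 b=-53/14 c=0 d=13/42
  seg 1: a=-4 b=32/7 c=39/14 d=-79/56
  seg 2: a=5 b=-17/14 c=-159/28 d=53/28
S(7/2) = -535/448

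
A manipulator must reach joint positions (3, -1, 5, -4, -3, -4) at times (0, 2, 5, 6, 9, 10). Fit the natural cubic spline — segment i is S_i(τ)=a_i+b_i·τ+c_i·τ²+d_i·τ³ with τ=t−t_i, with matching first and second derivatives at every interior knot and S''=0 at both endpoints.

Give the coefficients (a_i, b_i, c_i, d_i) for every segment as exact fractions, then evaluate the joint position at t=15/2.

  seg 0: a=3 b=-15208/3825 c=0 d=3779/7650
  seg 1: a=-1 b=7466/3825 c=3779/1275 d=-33827/34425
  seg 2: a=5 b=-1529/225 c=-4498/765 d=1562/425
  seg 3: a=-4 b=-28799/3825 c=19684/3825 d=-28978/34425
  seg 4: a=-3 b=2371/3825 c=-3098/1275 d=3098/3825
S(15/2) = -2229/340

Δ: Δ0=-2, Δ1=2, Δ2=-9, Δ3=1/3, Δ4=-1
row 1: diag=10, rhs=24; c'=3/10, d'=12/5
row 2: denom=8−3·3/10=71/10; d'=(-66−3·12/5)/(71/10)=-732/71
row 3: denom=8−1·10/71=558/71; d'=(56−1·-732/71)/(558/71)=2354/279
row 4: denom=8−3·71/186=425/62; d'=(-8−3·2354/279)/(425/62)=-6196/1275
back: M4=-6196/1275
back: M3=2354/279−71/186·-6196/1275=39368/3825
back: M2=-732/71−10/71·39368/3825=-8996/765
back: M1=12/5−3/10·-8996/765=7558/1275
M: M0=0, M1=7558/1275, M2=-8996/765, M3=39368/3825, M4=-6196/1275, M5=0
seg 0: a=3, c=M0/2=0, d=(M1−M0)/(6·2)=3779/7650, b=Δ0−h0·(2M0+M1)/6=-15208/3825
seg 1: a=-1, c=M1/2=3779/1275, d=(M2−M1)/(6·3)=-33827/34425, b=Δ1−h1·(2M1+M2)/6=7466/3825
seg 2: a=5, c=M2/2=-4498/765, d=(M3−M2)/(6·1)=1562/425, b=Δ2−h2·(2M2+M3)/6=-1529/225
seg 3: a=-4, c=M3/2=19684/3825, d=(M4−M3)/(6·3)=-28978/34425, b=Δ3−h3·(2M3+M4)/6=-28799/3825
seg 4: a=-3, c=M4/2=-3098/1275, d=(M5−M4)/(6·1)=3098/3825, b=Δ4−h4·(2M4+M5)/6=2371/3825
t_q=15/2 → seg 3, τ=3/2; S=-4+-28799/3825·τ+19684/3825·τ²+-28978/34425·τ³=-2229/340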